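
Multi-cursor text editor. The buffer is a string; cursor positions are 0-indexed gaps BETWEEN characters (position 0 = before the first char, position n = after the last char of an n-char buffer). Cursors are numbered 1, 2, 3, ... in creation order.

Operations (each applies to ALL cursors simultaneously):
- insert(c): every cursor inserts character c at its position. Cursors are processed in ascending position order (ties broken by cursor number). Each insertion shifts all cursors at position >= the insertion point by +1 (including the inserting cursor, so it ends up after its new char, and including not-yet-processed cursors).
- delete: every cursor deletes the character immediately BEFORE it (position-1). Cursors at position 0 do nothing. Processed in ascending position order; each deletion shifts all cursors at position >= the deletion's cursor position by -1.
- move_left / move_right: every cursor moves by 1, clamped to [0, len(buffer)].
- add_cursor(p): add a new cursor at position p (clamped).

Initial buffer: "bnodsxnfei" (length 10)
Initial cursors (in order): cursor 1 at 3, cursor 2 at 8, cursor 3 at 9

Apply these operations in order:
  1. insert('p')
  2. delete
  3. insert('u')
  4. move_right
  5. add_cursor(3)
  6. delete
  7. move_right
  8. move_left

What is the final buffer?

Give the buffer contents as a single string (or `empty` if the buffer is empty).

After op 1 (insert('p')): buffer="bnopdsxnfpepi" (len 13), cursors c1@4 c2@10 c3@12, authorship ...1.....2.3.
After op 2 (delete): buffer="bnodsxnfei" (len 10), cursors c1@3 c2@8 c3@9, authorship ..........
After op 3 (insert('u')): buffer="bnoudsxnfueui" (len 13), cursors c1@4 c2@10 c3@12, authorship ...1.....2.3.
After op 4 (move_right): buffer="bnoudsxnfueui" (len 13), cursors c1@5 c2@11 c3@13, authorship ...1.....2.3.
After op 5 (add_cursor(3)): buffer="bnoudsxnfueui" (len 13), cursors c4@3 c1@5 c2@11 c3@13, authorship ...1.....2.3.
After op 6 (delete): buffer="bnusxnfuu" (len 9), cursors c4@2 c1@3 c2@8 c3@9, authorship ..1....23
After op 7 (move_right): buffer="bnusxnfuu" (len 9), cursors c4@3 c1@4 c2@9 c3@9, authorship ..1....23
After op 8 (move_left): buffer="bnusxnfuu" (len 9), cursors c4@2 c1@3 c2@8 c3@8, authorship ..1....23

Answer: bnusxnfuu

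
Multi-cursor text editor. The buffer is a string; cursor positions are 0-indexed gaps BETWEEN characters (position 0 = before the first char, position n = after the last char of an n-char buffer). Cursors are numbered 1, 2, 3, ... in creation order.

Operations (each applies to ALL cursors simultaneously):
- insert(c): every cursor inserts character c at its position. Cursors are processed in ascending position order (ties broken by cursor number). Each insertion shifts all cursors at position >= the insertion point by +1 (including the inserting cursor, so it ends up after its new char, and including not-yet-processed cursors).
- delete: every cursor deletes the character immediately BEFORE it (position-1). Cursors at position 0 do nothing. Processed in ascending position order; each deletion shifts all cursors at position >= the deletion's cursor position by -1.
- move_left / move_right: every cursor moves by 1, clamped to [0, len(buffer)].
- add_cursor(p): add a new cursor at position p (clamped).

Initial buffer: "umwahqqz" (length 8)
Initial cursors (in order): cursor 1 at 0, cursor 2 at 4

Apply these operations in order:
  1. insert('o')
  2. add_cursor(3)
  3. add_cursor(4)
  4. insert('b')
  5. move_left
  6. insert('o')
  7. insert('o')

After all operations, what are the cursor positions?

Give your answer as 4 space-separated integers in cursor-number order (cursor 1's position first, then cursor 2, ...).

After op 1 (insert('o')): buffer="oumwaohqqz" (len 10), cursors c1@1 c2@6, authorship 1....2....
After op 2 (add_cursor(3)): buffer="oumwaohqqz" (len 10), cursors c1@1 c3@3 c2@6, authorship 1....2....
After op 3 (add_cursor(4)): buffer="oumwaohqqz" (len 10), cursors c1@1 c3@3 c4@4 c2@6, authorship 1....2....
After op 4 (insert('b')): buffer="obumbwbaobhqqz" (len 14), cursors c1@2 c3@5 c4@7 c2@10, authorship 11..3.4.22....
After op 5 (move_left): buffer="obumbwbaobhqqz" (len 14), cursors c1@1 c3@4 c4@6 c2@9, authorship 11..3.4.22....
After op 6 (insert('o')): buffer="oobumobwobaoobhqqz" (len 18), cursors c1@2 c3@6 c4@9 c2@13, authorship 111..33.44.222....
After op 7 (insert('o')): buffer="ooobumoobwoobaooobhqqz" (len 22), cursors c1@3 c3@8 c4@12 c2@17, authorship 1111..333.444.2222....

Answer: 3 17 8 12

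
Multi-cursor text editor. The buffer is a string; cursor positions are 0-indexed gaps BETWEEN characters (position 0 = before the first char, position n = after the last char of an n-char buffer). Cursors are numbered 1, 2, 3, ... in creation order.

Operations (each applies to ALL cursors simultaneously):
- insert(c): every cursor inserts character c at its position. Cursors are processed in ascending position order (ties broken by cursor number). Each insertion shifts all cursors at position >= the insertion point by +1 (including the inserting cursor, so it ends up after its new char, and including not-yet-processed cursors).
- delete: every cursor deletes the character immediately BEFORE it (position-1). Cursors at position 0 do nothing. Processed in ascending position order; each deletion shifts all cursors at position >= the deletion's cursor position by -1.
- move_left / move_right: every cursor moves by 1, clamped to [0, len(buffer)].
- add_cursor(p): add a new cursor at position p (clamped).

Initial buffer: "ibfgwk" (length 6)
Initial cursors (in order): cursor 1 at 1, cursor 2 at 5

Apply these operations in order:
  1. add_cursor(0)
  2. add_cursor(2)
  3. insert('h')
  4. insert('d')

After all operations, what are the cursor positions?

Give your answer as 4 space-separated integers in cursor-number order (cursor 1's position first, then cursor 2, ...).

Answer: 5 13 2 8

Derivation:
After op 1 (add_cursor(0)): buffer="ibfgwk" (len 6), cursors c3@0 c1@1 c2@5, authorship ......
After op 2 (add_cursor(2)): buffer="ibfgwk" (len 6), cursors c3@0 c1@1 c4@2 c2@5, authorship ......
After op 3 (insert('h')): buffer="hihbhfgwhk" (len 10), cursors c3@1 c1@3 c4@5 c2@9, authorship 3.1.4...2.
After op 4 (insert('d')): buffer="hdihdbhdfgwhdk" (len 14), cursors c3@2 c1@5 c4@8 c2@13, authorship 33.11.44...22.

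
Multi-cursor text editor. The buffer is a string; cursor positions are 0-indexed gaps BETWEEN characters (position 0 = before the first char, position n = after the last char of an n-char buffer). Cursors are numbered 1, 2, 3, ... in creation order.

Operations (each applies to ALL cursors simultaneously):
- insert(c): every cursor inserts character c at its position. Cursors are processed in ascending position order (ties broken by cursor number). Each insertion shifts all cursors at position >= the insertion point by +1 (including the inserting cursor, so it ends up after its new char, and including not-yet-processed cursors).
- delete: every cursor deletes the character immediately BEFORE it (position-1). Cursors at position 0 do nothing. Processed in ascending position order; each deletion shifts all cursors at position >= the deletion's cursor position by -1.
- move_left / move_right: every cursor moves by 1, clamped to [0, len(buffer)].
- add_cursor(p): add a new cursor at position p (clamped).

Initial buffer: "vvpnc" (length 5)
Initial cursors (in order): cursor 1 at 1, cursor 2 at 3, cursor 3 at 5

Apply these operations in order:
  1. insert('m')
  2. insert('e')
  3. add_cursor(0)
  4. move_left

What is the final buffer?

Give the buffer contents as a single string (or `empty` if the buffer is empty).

After op 1 (insert('m')): buffer="vmvpmncm" (len 8), cursors c1@2 c2@5 c3@8, authorship .1..2..3
After op 2 (insert('e')): buffer="vmevpmencme" (len 11), cursors c1@3 c2@7 c3@11, authorship .11..22..33
After op 3 (add_cursor(0)): buffer="vmevpmencme" (len 11), cursors c4@0 c1@3 c2@7 c3@11, authorship .11..22..33
After op 4 (move_left): buffer="vmevpmencme" (len 11), cursors c4@0 c1@2 c2@6 c3@10, authorship .11..22..33

Answer: vmevpmencme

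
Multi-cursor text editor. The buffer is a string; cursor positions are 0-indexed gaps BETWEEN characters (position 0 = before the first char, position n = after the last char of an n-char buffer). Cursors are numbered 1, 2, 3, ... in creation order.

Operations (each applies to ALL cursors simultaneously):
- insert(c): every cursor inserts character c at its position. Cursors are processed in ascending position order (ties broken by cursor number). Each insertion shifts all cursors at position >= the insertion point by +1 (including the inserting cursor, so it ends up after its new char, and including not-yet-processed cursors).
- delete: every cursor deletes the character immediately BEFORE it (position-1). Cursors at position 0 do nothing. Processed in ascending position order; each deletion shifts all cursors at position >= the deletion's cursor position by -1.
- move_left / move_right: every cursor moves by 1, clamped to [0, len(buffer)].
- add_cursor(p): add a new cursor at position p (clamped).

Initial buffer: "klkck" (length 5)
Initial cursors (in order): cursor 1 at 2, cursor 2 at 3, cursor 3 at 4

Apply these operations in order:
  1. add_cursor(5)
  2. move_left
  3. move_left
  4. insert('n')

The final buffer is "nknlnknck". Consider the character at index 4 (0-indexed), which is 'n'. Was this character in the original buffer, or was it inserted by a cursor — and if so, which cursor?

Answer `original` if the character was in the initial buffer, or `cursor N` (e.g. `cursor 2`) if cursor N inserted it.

Answer: cursor 3

Derivation:
After op 1 (add_cursor(5)): buffer="klkck" (len 5), cursors c1@2 c2@3 c3@4 c4@5, authorship .....
After op 2 (move_left): buffer="klkck" (len 5), cursors c1@1 c2@2 c3@3 c4@4, authorship .....
After op 3 (move_left): buffer="klkck" (len 5), cursors c1@0 c2@1 c3@2 c4@3, authorship .....
After op 4 (insert('n')): buffer="nknlnknck" (len 9), cursors c1@1 c2@3 c3@5 c4@7, authorship 1.2.3.4..
Authorship (.=original, N=cursor N): 1 . 2 . 3 . 4 . .
Index 4: author = 3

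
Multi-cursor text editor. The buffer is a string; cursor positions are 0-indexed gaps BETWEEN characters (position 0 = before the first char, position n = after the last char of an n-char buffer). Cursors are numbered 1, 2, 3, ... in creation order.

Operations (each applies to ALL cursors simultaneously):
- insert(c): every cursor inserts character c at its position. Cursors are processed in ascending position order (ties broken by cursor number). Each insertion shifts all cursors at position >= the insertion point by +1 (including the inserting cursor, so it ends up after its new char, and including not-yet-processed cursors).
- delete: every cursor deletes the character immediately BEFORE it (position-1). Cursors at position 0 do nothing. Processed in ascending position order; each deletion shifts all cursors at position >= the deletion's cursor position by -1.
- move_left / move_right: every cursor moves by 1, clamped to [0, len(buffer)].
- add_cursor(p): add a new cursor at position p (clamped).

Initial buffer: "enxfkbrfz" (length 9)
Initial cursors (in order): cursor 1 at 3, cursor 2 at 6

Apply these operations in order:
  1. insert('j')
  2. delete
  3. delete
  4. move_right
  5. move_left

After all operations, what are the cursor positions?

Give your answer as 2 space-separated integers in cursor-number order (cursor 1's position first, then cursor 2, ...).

Answer: 2 4

Derivation:
After op 1 (insert('j')): buffer="enxjfkbjrfz" (len 11), cursors c1@4 c2@8, authorship ...1...2...
After op 2 (delete): buffer="enxfkbrfz" (len 9), cursors c1@3 c2@6, authorship .........
After op 3 (delete): buffer="enfkrfz" (len 7), cursors c1@2 c2@4, authorship .......
After op 4 (move_right): buffer="enfkrfz" (len 7), cursors c1@3 c2@5, authorship .......
After op 5 (move_left): buffer="enfkrfz" (len 7), cursors c1@2 c2@4, authorship .......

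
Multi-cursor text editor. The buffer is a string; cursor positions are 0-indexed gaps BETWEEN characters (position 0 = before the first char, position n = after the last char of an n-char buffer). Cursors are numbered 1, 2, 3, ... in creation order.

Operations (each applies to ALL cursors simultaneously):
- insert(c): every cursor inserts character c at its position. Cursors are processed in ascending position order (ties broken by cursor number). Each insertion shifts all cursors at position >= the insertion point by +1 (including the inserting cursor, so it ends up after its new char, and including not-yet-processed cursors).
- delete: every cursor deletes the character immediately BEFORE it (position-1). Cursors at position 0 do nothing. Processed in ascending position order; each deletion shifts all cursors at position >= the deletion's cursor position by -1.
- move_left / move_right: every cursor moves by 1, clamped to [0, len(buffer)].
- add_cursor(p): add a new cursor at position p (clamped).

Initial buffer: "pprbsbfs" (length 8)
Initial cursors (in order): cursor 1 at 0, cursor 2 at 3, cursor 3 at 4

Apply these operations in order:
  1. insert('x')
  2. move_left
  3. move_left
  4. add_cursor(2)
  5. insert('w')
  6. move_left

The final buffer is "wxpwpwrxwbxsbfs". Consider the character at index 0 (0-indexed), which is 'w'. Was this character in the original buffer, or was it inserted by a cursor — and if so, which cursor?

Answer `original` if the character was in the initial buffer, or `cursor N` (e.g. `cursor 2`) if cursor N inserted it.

After op 1 (insert('x')): buffer="xpprxbxsbfs" (len 11), cursors c1@1 c2@5 c3@7, authorship 1...2.3....
After op 2 (move_left): buffer="xpprxbxsbfs" (len 11), cursors c1@0 c2@4 c3@6, authorship 1...2.3....
After op 3 (move_left): buffer="xpprxbxsbfs" (len 11), cursors c1@0 c2@3 c3@5, authorship 1...2.3....
After op 4 (add_cursor(2)): buffer="xpprxbxsbfs" (len 11), cursors c1@0 c4@2 c2@3 c3@5, authorship 1...2.3....
After op 5 (insert('w')): buffer="wxpwpwrxwbxsbfs" (len 15), cursors c1@1 c4@4 c2@6 c3@9, authorship 11.4.2.23.3....
After op 6 (move_left): buffer="wxpwpwrxwbxsbfs" (len 15), cursors c1@0 c4@3 c2@5 c3@8, authorship 11.4.2.23.3....
Authorship (.=original, N=cursor N): 1 1 . 4 . 2 . 2 3 . 3 . . . .
Index 0: author = 1

Answer: cursor 1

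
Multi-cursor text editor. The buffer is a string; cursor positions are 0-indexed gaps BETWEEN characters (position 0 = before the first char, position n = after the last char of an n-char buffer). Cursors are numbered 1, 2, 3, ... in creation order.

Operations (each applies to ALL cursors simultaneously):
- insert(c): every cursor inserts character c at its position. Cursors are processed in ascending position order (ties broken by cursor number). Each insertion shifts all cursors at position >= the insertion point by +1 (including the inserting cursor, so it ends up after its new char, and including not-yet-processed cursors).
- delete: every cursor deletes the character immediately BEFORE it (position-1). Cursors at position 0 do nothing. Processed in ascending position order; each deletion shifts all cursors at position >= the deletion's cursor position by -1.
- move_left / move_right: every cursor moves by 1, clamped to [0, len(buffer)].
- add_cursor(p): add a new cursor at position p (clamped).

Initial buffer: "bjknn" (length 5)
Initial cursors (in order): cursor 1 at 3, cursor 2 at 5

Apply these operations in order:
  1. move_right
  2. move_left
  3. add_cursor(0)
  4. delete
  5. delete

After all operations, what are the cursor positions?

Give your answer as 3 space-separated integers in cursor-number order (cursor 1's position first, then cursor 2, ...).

After op 1 (move_right): buffer="bjknn" (len 5), cursors c1@4 c2@5, authorship .....
After op 2 (move_left): buffer="bjknn" (len 5), cursors c1@3 c2@4, authorship .....
After op 3 (add_cursor(0)): buffer="bjknn" (len 5), cursors c3@0 c1@3 c2@4, authorship .....
After op 4 (delete): buffer="bjn" (len 3), cursors c3@0 c1@2 c2@2, authorship ...
After op 5 (delete): buffer="n" (len 1), cursors c1@0 c2@0 c3@0, authorship .

Answer: 0 0 0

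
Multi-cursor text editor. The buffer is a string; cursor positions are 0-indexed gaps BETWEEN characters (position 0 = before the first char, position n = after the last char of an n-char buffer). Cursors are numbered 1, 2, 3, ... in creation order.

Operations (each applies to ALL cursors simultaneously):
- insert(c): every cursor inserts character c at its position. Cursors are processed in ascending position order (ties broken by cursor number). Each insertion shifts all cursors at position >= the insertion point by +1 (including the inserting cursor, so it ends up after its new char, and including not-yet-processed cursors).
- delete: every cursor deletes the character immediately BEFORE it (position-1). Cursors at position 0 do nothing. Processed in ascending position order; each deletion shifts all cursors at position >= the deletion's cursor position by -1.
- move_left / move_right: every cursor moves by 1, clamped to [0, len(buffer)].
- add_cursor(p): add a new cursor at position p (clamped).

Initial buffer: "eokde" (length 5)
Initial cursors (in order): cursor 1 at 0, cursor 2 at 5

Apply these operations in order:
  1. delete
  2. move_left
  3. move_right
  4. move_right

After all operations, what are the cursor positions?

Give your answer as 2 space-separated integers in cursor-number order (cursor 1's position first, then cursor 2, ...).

Answer: 2 4

Derivation:
After op 1 (delete): buffer="eokd" (len 4), cursors c1@0 c2@4, authorship ....
After op 2 (move_left): buffer="eokd" (len 4), cursors c1@0 c2@3, authorship ....
After op 3 (move_right): buffer="eokd" (len 4), cursors c1@1 c2@4, authorship ....
After op 4 (move_right): buffer="eokd" (len 4), cursors c1@2 c2@4, authorship ....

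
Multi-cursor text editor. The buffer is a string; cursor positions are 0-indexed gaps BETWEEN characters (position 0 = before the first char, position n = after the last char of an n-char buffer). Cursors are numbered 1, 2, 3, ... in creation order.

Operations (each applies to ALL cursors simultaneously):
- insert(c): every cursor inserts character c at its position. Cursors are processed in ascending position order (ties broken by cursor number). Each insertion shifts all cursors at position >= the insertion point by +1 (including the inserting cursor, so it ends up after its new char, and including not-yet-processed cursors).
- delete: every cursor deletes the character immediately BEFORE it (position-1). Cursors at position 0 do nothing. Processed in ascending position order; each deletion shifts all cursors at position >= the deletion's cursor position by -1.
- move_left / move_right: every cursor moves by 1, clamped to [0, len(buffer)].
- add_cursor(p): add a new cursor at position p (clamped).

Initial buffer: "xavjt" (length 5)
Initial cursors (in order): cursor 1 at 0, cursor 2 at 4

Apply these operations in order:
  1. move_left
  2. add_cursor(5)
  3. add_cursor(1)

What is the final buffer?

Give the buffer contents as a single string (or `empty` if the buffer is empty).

Answer: xavjt

Derivation:
After op 1 (move_left): buffer="xavjt" (len 5), cursors c1@0 c2@3, authorship .....
After op 2 (add_cursor(5)): buffer="xavjt" (len 5), cursors c1@0 c2@3 c3@5, authorship .....
After op 3 (add_cursor(1)): buffer="xavjt" (len 5), cursors c1@0 c4@1 c2@3 c3@5, authorship .....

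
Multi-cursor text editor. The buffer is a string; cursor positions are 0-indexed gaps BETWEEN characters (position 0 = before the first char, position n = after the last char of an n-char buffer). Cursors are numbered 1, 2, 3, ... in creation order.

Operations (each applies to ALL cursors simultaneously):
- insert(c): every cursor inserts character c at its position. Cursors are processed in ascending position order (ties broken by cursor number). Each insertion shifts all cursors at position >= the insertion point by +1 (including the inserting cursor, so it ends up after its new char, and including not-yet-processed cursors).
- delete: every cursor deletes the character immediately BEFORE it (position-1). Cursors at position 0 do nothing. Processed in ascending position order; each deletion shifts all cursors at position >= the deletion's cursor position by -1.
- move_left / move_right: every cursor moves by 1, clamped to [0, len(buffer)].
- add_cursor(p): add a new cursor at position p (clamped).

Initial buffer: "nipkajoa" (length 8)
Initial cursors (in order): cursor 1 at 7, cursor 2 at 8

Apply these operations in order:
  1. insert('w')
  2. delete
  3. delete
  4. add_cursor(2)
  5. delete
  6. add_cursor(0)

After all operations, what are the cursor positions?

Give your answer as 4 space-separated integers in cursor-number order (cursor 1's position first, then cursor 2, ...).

Answer: 3 3 1 0

Derivation:
After op 1 (insert('w')): buffer="nipkajowaw" (len 10), cursors c1@8 c2@10, authorship .......1.2
After op 2 (delete): buffer="nipkajoa" (len 8), cursors c1@7 c2@8, authorship ........
After op 3 (delete): buffer="nipkaj" (len 6), cursors c1@6 c2@6, authorship ......
After op 4 (add_cursor(2)): buffer="nipkaj" (len 6), cursors c3@2 c1@6 c2@6, authorship ......
After op 5 (delete): buffer="npk" (len 3), cursors c3@1 c1@3 c2@3, authorship ...
After op 6 (add_cursor(0)): buffer="npk" (len 3), cursors c4@0 c3@1 c1@3 c2@3, authorship ...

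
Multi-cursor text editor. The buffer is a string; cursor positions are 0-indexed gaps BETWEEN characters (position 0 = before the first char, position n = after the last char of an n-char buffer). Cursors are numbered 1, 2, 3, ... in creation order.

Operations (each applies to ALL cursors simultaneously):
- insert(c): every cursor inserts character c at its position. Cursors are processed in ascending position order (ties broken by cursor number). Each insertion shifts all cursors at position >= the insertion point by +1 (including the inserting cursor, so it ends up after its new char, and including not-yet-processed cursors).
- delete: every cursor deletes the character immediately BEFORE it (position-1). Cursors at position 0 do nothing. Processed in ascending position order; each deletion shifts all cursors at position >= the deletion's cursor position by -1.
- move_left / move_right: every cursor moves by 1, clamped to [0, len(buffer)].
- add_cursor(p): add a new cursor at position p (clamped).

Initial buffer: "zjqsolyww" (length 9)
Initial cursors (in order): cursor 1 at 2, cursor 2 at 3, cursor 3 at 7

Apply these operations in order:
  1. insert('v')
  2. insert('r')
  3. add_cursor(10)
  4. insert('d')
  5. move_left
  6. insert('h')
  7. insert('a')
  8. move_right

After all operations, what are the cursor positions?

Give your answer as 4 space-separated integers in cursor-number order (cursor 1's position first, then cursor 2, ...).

Answer: 7 13 25 19

Derivation:
After op 1 (insert('v')): buffer="zjvqvsolyvww" (len 12), cursors c1@3 c2@5 c3@10, authorship ..1.2....3..
After op 2 (insert('r')): buffer="zjvrqvrsolyvrww" (len 15), cursors c1@4 c2@7 c3@13, authorship ..11.22....33..
After op 3 (add_cursor(10)): buffer="zjvrqvrsolyvrww" (len 15), cursors c1@4 c2@7 c4@10 c3@13, authorship ..11.22....33..
After op 4 (insert('d')): buffer="zjvrdqvrdsoldyvrdww" (len 19), cursors c1@5 c2@9 c4@13 c3@17, authorship ..111.222...4.333..
After op 5 (move_left): buffer="zjvrdqvrdsoldyvrdww" (len 19), cursors c1@4 c2@8 c4@12 c3@16, authorship ..111.222...4.333..
After op 6 (insert('h')): buffer="zjvrhdqvrhdsolhdyvrhdww" (len 23), cursors c1@5 c2@10 c4@15 c3@20, authorship ..1111.2222...44.3333..
After op 7 (insert('a')): buffer="zjvrhadqvrhadsolhadyvrhadww" (len 27), cursors c1@6 c2@12 c4@18 c3@24, authorship ..11111.22222...444.33333..
After op 8 (move_right): buffer="zjvrhadqvrhadsolhadyvrhadww" (len 27), cursors c1@7 c2@13 c4@19 c3@25, authorship ..11111.22222...444.33333..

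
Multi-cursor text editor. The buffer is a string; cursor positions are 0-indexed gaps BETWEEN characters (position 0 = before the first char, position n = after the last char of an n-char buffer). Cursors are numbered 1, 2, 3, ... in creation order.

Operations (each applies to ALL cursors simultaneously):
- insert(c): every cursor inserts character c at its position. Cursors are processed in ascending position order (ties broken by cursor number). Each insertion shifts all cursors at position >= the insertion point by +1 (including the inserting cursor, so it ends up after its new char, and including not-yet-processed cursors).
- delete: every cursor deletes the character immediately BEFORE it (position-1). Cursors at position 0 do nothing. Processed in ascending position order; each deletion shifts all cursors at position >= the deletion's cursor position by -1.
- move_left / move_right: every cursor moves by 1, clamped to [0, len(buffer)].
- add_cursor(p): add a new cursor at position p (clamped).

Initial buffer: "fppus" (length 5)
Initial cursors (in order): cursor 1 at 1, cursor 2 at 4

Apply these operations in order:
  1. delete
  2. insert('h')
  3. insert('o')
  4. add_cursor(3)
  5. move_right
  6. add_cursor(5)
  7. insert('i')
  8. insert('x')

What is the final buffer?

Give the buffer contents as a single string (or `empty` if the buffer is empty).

After op 1 (delete): buffer="pps" (len 3), cursors c1@0 c2@2, authorship ...
After op 2 (insert('h')): buffer="hpphs" (len 5), cursors c1@1 c2@4, authorship 1..2.
After op 3 (insert('o')): buffer="hopphos" (len 7), cursors c1@2 c2@6, authorship 11..22.
After op 4 (add_cursor(3)): buffer="hopphos" (len 7), cursors c1@2 c3@3 c2@6, authorship 11..22.
After op 5 (move_right): buffer="hopphos" (len 7), cursors c1@3 c3@4 c2@7, authorship 11..22.
After op 6 (add_cursor(5)): buffer="hopphos" (len 7), cursors c1@3 c3@4 c4@5 c2@7, authorship 11..22.
After op 7 (insert('i')): buffer="hopipihiosi" (len 11), cursors c1@4 c3@6 c4@8 c2@11, authorship 11.1.3242.2
After op 8 (insert('x')): buffer="hopixpixhixosix" (len 15), cursors c1@5 c3@8 c4@11 c2@15, authorship 11.11.332442.22

Answer: hopixpixhixosix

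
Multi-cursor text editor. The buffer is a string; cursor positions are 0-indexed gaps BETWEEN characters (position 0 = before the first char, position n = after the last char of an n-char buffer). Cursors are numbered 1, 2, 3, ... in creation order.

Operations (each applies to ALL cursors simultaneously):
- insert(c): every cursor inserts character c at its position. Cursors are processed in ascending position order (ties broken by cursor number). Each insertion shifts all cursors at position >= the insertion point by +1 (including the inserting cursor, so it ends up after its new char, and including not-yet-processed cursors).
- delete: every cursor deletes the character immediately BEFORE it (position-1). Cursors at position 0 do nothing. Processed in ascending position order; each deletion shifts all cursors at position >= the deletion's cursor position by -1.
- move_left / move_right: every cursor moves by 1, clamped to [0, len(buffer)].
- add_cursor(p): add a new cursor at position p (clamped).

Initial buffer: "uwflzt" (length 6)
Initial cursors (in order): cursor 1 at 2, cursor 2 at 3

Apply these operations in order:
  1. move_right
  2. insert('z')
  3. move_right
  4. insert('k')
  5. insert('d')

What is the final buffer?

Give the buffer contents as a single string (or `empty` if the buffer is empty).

Answer: uwfzlkdzzkdt

Derivation:
After op 1 (move_right): buffer="uwflzt" (len 6), cursors c1@3 c2@4, authorship ......
After op 2 (insert('z')): buffer="uwfzlzzt" (len 8), cursors c1@4 c2@6, authorship ...1.2..
After op 3 (move_right): buffer="uwfzlzzt" (len 8), cursors c1@5 c2@7, authorship ...1.2..
After op 4 (insert('k')): buffer="uwfzlkzzkt" (len 10), cursors c1@6 c2@9, authorship ...1.12.2.
After op 5 (insert('d')): buffer="uwfzlkdzzkdt" (len 12), cursors c1@7 c2@11, authorship ...1.112.22.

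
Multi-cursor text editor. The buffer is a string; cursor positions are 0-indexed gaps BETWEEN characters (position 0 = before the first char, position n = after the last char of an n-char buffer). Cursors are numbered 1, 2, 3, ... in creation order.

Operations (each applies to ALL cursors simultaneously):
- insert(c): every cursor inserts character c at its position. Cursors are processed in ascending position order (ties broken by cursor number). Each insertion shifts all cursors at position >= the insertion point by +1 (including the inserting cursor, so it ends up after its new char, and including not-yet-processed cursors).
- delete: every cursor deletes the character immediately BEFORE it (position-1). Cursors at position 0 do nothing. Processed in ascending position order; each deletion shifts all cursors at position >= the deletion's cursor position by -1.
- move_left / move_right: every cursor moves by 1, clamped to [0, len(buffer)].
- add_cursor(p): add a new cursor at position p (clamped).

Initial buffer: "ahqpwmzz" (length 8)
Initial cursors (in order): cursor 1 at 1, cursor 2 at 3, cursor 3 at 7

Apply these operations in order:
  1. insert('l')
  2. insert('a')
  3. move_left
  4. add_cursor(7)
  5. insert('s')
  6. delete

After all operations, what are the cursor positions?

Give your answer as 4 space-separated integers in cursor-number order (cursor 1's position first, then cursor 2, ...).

Answer: 2 6 12 7

Derivation:
After op 1 (insert('l')): buffer="alhqlpwmzlz" (len 11), cursors c1@2 c2@5 c3@10, authorship .1..2....3.
After op 2 (insert('a')): buffer="alahqlapwmzlaz" (len 14), cursors c1@3 c2@7 c3@13, authorship .11..22....33.
After op 3 (move_left): buffer="alahqlapwmzlaz" (len 14), cursors c1@2 c2@6 c3@12, authorship .11..22....33.
After op 4 (add_cursor(7)): buffer="alahqlapwmzlaz" (len 14), cursors c1@2 c2@6 c4@7 c3@12, authorship .11..22....33.
After op 5 (insert('s')): buffer="alsahqlsaspwmzlsaz" (len 18), cursors c1@3 c2@8 c4@10 c3@16, authorship .111..2224....333.
After op 6 (delete): buffer="alahqlapwmzlaz" (len 14), cursors c1@2 c2@6 c4@7 c3@12, authorship .11..22....33.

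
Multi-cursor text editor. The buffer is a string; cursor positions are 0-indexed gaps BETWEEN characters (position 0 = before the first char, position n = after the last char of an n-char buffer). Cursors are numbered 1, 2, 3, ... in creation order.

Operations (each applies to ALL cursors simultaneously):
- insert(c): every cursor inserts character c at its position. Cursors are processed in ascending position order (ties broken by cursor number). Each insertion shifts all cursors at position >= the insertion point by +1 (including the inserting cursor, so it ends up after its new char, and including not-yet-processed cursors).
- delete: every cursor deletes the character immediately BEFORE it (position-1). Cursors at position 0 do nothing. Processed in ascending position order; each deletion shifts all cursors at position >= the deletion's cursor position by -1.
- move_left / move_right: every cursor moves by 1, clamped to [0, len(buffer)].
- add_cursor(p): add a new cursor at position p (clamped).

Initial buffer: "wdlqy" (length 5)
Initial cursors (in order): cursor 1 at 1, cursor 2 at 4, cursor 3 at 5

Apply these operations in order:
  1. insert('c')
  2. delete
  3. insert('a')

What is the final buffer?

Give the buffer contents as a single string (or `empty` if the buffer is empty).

After op 1 (insert('c')): buffer="wcdlqcyc" (len 8), cursors c1@2 c2@6 c3@8, authorship .1...2.3
After op 2 (delete): buffer="wdlqy" (len 5), cursors c1@1 c2@4 c3@5, authorship .....
After op 3 (insert('a')): buffer="wadlqaya" (len 8), cursors c1@2 c2@6 c3@8, authorship .1...2.3

Answer: wadlqaya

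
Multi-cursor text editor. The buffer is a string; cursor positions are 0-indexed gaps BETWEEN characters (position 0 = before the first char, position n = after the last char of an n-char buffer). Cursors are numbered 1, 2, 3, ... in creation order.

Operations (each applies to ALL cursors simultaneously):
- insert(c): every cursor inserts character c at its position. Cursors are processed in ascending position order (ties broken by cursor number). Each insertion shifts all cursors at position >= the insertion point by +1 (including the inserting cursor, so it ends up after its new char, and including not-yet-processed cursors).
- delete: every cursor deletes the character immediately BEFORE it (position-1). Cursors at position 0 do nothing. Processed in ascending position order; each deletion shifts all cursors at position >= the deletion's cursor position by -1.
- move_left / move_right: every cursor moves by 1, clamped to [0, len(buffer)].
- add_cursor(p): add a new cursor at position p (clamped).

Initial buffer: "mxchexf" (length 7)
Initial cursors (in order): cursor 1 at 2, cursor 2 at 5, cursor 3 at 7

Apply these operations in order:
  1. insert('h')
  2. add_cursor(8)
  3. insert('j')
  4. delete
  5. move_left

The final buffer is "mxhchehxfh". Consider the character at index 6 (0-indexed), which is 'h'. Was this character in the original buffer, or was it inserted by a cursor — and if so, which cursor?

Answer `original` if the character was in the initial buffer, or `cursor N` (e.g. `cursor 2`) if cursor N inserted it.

After op 1 (insert('h')): buffer="mxhchehxfh" (len 10), cursors c1@3 c2@7 c3@10, authorship ..1...2..3
After op 2 (add_cursor(8)): buffer="mxhchehxfh" (len 10), cursors c1@3 c2@7 c4@8 c3@10, authorship ..1...2..3
After op 3 (insert('j')): buffer="mxhjchehjxjfhj" (len 14), cursors c1@4 c2@9 c4@11 c3@14, authorship ..11...22.4.33
After op 4 (delete): buffer="mxhchehxfh" (len 10), cursors c1@3 c2@7 c4@8 c3@10, authorship ..1...2..3
After op 5 (move_left): buffer="mxhchehxfh" (len 10), cursors c1@2 c2@6 c4@7 c3@9, authorship ..1...2..3
Authorship (.=original, N=cursor N): . . 1 . . . 2 . . 3
Index 6: author = 2

Answer: cursor 2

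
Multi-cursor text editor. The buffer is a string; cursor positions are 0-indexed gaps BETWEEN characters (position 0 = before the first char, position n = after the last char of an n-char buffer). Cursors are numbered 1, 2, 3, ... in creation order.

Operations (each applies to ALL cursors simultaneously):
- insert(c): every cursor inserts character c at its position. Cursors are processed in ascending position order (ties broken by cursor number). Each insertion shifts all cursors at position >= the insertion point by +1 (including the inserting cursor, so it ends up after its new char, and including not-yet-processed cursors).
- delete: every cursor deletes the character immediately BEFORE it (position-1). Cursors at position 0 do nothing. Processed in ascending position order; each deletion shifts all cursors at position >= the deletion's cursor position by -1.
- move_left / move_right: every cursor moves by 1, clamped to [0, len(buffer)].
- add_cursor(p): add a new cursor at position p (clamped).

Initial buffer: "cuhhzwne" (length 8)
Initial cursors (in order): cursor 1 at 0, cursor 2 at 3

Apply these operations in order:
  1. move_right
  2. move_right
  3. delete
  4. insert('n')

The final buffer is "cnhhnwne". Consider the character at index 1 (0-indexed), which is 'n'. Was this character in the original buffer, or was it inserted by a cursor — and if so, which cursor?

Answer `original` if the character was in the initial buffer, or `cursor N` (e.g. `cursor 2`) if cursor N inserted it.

Answer: cursor 1

Derivation:
After op 1 (move_right): buffer="cuhhzwne" (len 8), cursors c1@1 c2@4, authorship ........
After op 2 (move_right): buffer="cuhhzwne" (len 8), cursors c1@2 c2@5, authorship ........
After op 3 (delete): buffer="chhwne" (len 6), cursors c1@1 c2@3, authorship ......
After op 4 (insert('n')): buffer="cnhhnwne" (len 8), cursors c1@2 c2@5, authorship .1..2...
Authorship (.=original, N=cursor N): . 1 . . 2 . . .
Index 1: author = 1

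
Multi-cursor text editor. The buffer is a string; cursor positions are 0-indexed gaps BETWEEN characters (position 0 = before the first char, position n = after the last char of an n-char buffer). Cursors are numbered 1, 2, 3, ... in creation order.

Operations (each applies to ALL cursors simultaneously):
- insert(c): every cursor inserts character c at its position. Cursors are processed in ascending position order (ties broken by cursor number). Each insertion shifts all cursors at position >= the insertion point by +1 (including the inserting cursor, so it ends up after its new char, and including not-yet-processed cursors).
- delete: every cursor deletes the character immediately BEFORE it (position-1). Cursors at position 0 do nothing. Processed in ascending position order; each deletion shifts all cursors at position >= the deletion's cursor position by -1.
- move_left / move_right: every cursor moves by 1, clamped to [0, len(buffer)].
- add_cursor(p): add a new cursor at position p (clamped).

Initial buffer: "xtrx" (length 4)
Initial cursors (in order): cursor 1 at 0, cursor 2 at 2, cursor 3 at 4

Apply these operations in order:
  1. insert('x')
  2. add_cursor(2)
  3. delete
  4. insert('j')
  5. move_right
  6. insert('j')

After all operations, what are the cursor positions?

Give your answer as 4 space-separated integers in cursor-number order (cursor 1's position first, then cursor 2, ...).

Answer: 5 8 11 5

Derivation:
After op 1 (insert('x')): buffer="xxtxrxx" (len 7), cursors c1@1 c2@4 c3@7, authorship 1..2..3
After op 2 (add_cursor(2)): buffer="xxtxrxx" (len 7), cursors c1@1 c4@2 c2@4 c3@7, authorship 1..2..3
After op 3 (delete): buffer="trx" (len 3), cursors c1@0 c4@0 c2@1 c3@3, authorship ...
After op 4 (insert('j')): buffer="jjtjrxj" (len 7), cursors c1@2 c4@2 c2@4 c3@7, authorship 14.2..3
After op 5 (move_right): buffer="jjtjrxj" (len 7), cursors c1@3 c4@3 c2@5 c3@7, authorship 14.2..3
After op 6 (insert('j')): buffer="jjtjjjrjxjj" (len 11), cursors c1@5 c4@5 c2@8 c3@11, authorship 14.142.2.33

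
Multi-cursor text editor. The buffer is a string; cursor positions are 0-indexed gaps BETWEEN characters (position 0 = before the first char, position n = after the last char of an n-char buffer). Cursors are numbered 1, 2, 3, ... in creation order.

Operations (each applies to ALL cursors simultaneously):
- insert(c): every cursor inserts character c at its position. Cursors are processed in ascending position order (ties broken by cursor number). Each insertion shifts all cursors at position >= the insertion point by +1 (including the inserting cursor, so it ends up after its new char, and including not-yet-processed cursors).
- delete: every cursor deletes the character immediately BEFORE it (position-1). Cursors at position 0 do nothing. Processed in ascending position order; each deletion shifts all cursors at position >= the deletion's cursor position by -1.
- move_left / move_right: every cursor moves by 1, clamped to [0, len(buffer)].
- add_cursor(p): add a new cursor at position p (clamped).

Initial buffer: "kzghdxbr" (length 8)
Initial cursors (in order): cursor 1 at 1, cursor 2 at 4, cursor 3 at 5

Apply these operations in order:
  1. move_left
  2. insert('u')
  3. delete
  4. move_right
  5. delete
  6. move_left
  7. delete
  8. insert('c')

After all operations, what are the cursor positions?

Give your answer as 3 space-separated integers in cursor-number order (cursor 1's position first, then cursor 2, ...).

After op 1 (move_left): buffer="kzghdxbr" (len 8), cursors c1@0 c2@3 c3@4, authorship ........
After op 2 (insert('u')): buffer="ukzguhudxbr" (len 11), cursors c1@1 c2@5 c3@7, authorship 1...2.3....
After op 3 (delete): buffer="kzghdxbr" (len 8), cursors c1@0 c2@3 c3@4, authorship ........
After op 4 (move_right): buffer="kzghdxbr" (len 8), cursors c1@1 c2@4 c3@5, authorship ........
After op 5 (delete): buffer="zgxbr" (len 5), cursors c1@0 c2@2 c3@2, authorship .....
After op 6 (move_left): buffer="zgxbr" (len 5), cursors c1@0 c2@1 c3@1, authorship .....
After op 7 (delete): buffer="gxbr" (len 4), cursors c1@0 c2@0 c3@0, authorship ....
After op 8 (insert('c')): buffer="cccgxbr" (len 7), cursors c1@3 c2@3 c3@3, authorship 123....

Answer: 3 3 3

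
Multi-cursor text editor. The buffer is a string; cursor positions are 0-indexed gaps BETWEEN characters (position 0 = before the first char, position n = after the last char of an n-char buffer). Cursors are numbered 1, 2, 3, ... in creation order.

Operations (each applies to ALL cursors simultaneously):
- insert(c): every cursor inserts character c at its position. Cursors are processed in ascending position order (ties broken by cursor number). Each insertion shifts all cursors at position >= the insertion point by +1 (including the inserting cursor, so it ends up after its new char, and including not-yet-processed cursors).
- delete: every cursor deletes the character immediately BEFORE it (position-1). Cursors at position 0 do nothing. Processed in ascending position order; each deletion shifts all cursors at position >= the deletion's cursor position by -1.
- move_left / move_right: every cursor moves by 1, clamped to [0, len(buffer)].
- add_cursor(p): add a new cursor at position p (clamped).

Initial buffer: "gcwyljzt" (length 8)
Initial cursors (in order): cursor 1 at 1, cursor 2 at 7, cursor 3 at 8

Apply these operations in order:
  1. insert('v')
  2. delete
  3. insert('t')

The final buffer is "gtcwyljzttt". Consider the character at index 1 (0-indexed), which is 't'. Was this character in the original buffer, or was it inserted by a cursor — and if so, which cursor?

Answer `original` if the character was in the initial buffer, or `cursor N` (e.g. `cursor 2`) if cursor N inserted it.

After op 1 (insert('v')): buffer="gvcwyljzvtv" (len 11), cursors c1@2 c2@9 c3@11, authorship .1......2.3
After op 2 (delete): buffer="gcwyljzt" (len 8), cursors c1@1 c2@7 c3@8, authorship ........
After op 3 (insert('t')): buffer="gtcwyljzttt" (len 11), cursors c1@2 c2@9 c3@11, authorship .1......2.3
Authorship (.=original, N=cursor N): . 1 . . . . . . 2 . 3
Index 1: author = 1

Answer: cursor 1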